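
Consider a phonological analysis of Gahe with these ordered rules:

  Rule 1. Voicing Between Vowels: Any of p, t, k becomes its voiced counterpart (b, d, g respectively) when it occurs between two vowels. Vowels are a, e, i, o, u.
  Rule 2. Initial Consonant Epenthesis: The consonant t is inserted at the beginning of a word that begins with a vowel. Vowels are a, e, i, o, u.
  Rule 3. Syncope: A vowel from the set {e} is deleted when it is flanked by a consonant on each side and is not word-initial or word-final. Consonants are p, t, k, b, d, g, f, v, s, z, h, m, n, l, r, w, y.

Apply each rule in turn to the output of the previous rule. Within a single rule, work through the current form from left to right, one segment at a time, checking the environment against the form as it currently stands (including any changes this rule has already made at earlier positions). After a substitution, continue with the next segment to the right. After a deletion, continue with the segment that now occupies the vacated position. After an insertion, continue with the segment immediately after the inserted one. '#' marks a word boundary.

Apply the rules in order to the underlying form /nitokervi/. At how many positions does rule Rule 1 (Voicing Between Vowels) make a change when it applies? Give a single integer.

2

Rule 1 Voicing Between Vowels: [nitokervi] → [nidogervi]
Rule 2 Initial Consonant Epenthesis: no change — [nidogervi]
Rule 3 Syncope: [nidogervi] → [nidogrvi]
Rule Rule 1 changed 2 position(s).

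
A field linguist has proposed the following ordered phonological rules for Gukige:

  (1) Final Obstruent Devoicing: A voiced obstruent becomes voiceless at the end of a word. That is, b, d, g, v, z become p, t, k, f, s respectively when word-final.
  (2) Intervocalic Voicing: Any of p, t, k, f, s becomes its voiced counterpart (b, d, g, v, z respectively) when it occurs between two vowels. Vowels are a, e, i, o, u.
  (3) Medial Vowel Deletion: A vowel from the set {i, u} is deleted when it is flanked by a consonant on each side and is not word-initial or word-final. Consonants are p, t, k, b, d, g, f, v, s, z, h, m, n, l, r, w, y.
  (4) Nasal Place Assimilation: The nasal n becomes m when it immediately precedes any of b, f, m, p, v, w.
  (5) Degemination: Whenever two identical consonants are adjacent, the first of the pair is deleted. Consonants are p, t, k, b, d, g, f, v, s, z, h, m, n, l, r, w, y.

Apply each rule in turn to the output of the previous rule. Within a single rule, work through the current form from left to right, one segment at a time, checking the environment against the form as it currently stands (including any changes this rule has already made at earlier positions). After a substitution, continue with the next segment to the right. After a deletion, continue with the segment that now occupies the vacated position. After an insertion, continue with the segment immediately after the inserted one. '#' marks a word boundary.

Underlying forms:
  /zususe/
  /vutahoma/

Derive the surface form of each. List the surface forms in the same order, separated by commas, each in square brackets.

/zususe/:
  (1) Final Obstruent Devoicing: no change — [zususe]
  (2) Intervocalic Voicing: [zususe] → [zuzuze]
  (3) Medial Vowel Deletion: [zuzuze] → [zzze]
  (4) Nasal Place Assimilation: no change — [zzze]
  (5) Degemination: [zzze] → [ze]
/vutahoma/:
  (1) Final Obstruent Devoicing: no change — [vutahoma]
  (2) Intervocalic Voicing: [vutahoma] → [vudahoma]
  (3) Medial Vowel Deletion: [vudahoma] → [vdahoma]
  (4) Nasal Place Assimilation: no change — [vdahoma]
  (5) Degemination: no change — [vdahoma]

[ze], [vdahoma]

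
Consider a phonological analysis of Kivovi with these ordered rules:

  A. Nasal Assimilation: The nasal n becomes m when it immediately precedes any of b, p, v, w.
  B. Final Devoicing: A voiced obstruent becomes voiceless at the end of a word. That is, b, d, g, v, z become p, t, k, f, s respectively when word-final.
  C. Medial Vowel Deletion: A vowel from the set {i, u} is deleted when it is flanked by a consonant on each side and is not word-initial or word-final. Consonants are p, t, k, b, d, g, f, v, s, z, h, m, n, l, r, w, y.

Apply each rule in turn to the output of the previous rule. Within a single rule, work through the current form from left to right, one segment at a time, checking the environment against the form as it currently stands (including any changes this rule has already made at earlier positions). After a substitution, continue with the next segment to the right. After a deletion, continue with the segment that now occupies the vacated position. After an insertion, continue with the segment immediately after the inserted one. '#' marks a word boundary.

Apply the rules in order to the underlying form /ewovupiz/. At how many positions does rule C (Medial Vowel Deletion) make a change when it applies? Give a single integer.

2

A Nasal Assimilation: no change — [ewovupiz]
B Final Devoicing: [ewovupiz] → [ewovupis]
C Medial Vowel Deletion: [ewovupis] → [ewovps]
Rule C changed 2 position(s).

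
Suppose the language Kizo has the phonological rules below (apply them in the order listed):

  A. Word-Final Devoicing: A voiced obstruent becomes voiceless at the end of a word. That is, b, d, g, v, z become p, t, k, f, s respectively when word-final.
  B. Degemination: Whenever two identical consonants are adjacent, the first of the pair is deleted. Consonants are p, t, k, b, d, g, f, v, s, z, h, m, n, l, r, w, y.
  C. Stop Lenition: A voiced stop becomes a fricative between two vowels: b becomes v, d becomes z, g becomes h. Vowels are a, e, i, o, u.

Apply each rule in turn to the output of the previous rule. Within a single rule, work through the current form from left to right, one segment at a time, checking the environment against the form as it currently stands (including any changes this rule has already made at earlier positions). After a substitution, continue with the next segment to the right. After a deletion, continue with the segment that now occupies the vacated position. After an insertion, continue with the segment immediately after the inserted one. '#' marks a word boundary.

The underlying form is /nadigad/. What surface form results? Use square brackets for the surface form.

[nazihat]

A Word-Final Devoicing: [nadigad] → [nadigat]
B Degemination: no change — [nadigat]
C Stop Lenition: [nadigat] → [nazihat]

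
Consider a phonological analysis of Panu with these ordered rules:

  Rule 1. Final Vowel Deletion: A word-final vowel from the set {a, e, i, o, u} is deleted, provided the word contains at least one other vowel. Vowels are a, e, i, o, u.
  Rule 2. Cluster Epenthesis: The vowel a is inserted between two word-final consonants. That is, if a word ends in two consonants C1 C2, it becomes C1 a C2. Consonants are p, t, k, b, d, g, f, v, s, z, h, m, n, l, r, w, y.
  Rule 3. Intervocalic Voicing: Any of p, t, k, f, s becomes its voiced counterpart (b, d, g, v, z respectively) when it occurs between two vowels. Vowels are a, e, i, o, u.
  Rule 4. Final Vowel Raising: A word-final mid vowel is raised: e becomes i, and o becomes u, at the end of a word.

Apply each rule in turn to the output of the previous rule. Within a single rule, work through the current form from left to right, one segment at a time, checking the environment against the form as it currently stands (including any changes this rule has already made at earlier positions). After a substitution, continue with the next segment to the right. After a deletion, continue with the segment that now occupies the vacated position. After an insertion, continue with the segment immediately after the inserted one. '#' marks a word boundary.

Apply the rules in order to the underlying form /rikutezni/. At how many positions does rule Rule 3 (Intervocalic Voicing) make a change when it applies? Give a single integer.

Rule 1 Final Vowel Deletion: [rikutezni] → [rikutezn]
Rule 2 Cluster Epenthesis: [rikutezn] → [rikutezan]
Rule 3 Intervocalic Voicing: [rikutezan] → [rigudezan]
Rule 4 Final Vowel Raising: no change — [rigudezan]
Rule Rule 3 changed 2 position(s).

2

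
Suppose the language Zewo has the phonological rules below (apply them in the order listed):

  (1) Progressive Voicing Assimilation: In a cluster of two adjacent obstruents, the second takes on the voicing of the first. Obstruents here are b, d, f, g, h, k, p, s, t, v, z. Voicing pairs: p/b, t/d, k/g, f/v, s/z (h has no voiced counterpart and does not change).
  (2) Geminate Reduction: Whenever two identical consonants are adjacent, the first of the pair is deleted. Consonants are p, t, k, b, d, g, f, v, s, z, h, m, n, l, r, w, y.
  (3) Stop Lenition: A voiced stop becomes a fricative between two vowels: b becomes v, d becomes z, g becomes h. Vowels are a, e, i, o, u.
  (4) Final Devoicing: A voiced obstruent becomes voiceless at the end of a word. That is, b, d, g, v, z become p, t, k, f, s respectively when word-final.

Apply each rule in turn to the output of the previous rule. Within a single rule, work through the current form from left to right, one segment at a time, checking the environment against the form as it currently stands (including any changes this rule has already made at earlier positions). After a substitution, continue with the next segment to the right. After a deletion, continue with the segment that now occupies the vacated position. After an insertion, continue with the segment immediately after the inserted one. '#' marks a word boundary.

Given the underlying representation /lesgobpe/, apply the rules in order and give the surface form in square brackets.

(1) Progressive Voicing Assimilation: [lesgobpe] → [leskobbe]
(2) Geminate Reduction: [leskobbe] → [leskobe]
(3) Stop Lenition: [leskobe] → [leskove]
(4) Final Devoicing: no change — [leskove]

[leskove]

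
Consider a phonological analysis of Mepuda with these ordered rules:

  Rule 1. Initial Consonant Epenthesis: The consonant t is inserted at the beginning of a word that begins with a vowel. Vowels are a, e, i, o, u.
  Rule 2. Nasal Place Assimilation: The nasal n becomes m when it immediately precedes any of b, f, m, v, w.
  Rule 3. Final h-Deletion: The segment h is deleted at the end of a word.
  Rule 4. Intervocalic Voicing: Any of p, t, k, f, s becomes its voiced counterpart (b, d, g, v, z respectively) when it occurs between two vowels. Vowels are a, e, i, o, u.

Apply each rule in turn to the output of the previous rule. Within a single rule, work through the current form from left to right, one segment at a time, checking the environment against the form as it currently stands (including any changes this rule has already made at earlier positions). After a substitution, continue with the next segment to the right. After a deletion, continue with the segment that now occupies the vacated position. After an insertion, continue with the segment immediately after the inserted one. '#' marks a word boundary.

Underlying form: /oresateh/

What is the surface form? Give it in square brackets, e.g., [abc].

Rule 1 Initial Consonant Epenthesis: [oresateh] → [toresateh]
Rule 2 Nasal Place Assimilation: no change — [toresateh]
Rule 3 Final h-Deletion: [toresateh] → [toresate]
Rule 4 Intervocalic Voicing: [toresate] → [torezade]

[torezade]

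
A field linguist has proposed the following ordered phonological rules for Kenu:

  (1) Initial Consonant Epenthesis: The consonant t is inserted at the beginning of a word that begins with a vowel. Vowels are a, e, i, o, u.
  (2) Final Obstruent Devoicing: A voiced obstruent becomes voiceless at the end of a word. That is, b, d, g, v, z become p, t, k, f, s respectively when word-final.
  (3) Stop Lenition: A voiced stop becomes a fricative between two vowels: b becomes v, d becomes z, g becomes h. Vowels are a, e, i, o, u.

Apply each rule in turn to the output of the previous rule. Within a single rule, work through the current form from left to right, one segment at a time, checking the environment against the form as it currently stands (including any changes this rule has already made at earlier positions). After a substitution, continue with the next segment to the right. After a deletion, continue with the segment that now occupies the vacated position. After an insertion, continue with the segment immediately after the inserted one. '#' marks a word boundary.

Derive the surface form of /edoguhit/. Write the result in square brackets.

[tezohuhit]

(1) Initial Consonant Epenthesis: [edoguhit] → [tedoguhit]
(2) Final Obstruent Devoicing: no change — [tedoguhit]
(3) Stop Lenition: [tedoguhit] → [tezohuhit]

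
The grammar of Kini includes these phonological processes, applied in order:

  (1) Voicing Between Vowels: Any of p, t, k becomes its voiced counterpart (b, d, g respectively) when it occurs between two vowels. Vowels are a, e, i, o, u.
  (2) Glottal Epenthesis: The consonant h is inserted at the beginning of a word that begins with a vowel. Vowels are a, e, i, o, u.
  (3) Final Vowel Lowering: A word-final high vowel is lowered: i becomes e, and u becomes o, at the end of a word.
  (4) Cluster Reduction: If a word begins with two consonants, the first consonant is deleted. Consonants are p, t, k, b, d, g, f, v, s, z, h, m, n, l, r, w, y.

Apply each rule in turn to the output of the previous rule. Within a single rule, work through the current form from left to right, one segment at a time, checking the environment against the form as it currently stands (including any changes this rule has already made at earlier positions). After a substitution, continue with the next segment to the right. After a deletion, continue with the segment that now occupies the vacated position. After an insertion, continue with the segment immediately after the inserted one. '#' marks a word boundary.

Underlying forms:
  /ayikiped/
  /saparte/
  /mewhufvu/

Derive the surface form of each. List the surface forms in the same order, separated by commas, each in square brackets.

[hayigibed], [sabarte], [mewhufvo]

/ayikiped/:
  (1) Voicing Between Vowels: [ayikiped] → [ayigibed]
  (2) Glottal Epenthesis: [ayigibed] → [hayigibed]
  (3) Final Vowel Lowering: no change — [hayigibed]
  (4) Cluster Reduction: no change — [hayigibed]
/saparte/:
  (1) Voicing Between Vowels: [saparte] → [sabarte]
  (2) Glottal Epenthesis: no change — [sabarte]
  (3) Final Vowel Lowering: no change — [sabarte]
  (4) Cluster Reduction: no change — [sabarte]
/mewhufvu/:
  (1) Voicing Between Vowels: no change — [mewhufvu]
  (2) Glottal Epenthesis: no change — [mewhufvu]
  (3) Final Vowel Lowering: [mewhufvu] → [mewhufvo]
  (4) Cluster Reduction: no change — [mewhufvo]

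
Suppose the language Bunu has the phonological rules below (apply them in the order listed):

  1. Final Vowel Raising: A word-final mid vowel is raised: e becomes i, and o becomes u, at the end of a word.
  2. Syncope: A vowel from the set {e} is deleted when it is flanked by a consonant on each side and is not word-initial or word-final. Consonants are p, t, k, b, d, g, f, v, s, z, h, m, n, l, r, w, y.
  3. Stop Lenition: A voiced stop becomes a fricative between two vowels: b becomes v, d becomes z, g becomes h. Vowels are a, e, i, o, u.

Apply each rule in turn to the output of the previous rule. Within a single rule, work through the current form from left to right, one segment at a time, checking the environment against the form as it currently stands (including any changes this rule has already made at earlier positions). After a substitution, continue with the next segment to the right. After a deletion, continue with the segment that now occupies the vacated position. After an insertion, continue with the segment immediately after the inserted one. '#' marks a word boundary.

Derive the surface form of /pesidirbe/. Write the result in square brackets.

1 Final Vowel Raising: [pesidirbe] → [pesidirbi]
2 Syncope: [pesidirbi] → [psidirbi]
3 Stop Lenition: [psidirbi] → [psizirbi]

[psizirbi]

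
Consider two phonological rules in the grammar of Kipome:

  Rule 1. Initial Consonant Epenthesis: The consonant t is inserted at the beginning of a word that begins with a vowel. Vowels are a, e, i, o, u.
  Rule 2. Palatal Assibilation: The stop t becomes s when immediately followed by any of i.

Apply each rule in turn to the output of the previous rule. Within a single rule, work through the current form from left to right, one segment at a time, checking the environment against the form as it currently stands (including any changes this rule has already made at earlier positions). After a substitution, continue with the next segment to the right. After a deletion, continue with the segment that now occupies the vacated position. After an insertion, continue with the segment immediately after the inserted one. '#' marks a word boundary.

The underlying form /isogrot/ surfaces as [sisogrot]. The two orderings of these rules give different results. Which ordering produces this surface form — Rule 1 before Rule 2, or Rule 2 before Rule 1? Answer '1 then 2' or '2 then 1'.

1 then 2

Order 1 then 2:
  1 Initial Consonant Epenthesis: [isogrot] → [tisogrot]
  2 Palatal Assibilation: [tisogrot] → [sisogrot]
  result: [sisogrot]
Order 2 then 1:
  2 Palatal Assibilation: no change — [isogrot]
  1 Initial Consonant Epenthesis: [isogrot] → [tisogrot]
  result: [tisogrot]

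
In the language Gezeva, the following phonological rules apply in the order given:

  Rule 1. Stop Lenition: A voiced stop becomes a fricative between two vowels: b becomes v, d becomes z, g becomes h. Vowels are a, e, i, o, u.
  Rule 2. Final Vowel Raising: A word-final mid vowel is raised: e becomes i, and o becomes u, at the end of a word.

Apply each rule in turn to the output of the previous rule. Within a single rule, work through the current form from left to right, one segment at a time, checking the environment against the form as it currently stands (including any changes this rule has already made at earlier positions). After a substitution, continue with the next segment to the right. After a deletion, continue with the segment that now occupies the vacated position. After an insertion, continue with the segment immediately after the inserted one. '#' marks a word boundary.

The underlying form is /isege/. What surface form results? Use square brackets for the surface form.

Rule 1 Stop Lenition: [isege] → [isehe]
Rule 2 Final Vowel Raising: [isehe] → [isehi]

[isehi]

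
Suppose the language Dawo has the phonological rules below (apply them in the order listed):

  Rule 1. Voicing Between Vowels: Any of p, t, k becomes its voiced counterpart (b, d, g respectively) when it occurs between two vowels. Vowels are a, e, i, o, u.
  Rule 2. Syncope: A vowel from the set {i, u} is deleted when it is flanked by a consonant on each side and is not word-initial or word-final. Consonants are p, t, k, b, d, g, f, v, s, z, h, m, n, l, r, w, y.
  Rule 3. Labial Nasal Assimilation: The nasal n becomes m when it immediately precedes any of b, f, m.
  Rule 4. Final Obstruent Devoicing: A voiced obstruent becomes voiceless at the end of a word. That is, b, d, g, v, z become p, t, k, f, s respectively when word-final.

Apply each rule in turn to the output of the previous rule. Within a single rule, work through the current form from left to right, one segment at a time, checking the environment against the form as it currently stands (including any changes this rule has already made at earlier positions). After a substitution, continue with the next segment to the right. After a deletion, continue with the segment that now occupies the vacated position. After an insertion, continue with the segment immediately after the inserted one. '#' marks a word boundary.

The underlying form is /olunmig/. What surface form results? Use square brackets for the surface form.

Rule 1 Voicing Between Vowels: no change — [olunmig]
Rule 2 Syncope: [olunmig] → [olnmg]
Rule 3 Labial Nasal Assimilation: [olnmg] → [olmmg]
Rule 4 Final Obstruent Devoicing: [olmmg] → [olmmk]

[olmmk]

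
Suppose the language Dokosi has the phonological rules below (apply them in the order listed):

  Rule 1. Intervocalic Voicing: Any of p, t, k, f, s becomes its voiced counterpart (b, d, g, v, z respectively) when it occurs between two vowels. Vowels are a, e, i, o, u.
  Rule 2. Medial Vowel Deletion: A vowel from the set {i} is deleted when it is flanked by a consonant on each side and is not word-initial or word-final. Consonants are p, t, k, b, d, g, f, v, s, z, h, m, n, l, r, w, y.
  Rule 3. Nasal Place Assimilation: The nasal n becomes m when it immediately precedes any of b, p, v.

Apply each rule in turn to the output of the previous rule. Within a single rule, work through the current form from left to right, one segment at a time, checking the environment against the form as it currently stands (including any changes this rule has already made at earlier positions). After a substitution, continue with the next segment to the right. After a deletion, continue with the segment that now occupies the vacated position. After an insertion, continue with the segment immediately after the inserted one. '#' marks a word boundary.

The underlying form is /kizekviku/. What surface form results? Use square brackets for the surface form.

Rule 1 Intervocalic Voicing: [kizekviku] → [kizekvigu]
Rule 2 Medial Vowel Deletion: [kizekvigu] → [kzekvgu]
Rule 3 Nasal Place Assimilation: no change — [kzekvgu]

[kzekvgu]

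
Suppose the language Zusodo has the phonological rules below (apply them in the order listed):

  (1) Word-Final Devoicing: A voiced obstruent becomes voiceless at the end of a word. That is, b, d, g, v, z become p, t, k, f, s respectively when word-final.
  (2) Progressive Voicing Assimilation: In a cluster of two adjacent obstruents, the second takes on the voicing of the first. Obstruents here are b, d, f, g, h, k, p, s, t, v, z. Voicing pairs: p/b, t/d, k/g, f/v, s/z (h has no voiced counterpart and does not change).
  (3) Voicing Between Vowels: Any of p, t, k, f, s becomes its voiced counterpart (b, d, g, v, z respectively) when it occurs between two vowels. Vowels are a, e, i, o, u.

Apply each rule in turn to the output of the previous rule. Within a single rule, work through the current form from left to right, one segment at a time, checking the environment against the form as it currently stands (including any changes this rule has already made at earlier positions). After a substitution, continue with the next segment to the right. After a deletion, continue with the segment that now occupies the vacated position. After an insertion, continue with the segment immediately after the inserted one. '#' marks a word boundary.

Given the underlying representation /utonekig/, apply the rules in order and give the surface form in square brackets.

(1) Word-Final Devoicing: [utonekig] → [utonekik]
(2) Progressive Voicing Assimilation: no change — [utonekik]
(3) Voicing Between Vowels: [utonekik] → [udonegik]

[udonegik]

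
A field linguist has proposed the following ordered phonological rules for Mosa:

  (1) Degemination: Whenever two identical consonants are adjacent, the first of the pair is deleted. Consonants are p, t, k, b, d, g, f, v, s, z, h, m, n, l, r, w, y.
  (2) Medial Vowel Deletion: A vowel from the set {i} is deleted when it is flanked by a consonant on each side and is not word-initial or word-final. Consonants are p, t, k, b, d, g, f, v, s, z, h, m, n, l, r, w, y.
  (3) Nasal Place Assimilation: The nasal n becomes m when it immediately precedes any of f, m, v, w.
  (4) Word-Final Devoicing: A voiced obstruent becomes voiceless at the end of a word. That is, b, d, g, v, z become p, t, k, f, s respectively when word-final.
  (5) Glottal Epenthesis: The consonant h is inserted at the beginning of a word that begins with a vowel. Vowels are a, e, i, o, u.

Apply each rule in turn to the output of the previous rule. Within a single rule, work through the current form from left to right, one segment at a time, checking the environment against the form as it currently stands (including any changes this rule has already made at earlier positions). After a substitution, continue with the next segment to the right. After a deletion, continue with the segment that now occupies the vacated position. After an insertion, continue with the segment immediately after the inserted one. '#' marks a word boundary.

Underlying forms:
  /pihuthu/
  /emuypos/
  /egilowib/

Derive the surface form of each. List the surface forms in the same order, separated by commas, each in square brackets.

/pihuthu/:
  (1) Degemination: no change — [pihuthu]
  (2) Medial Vowel Deletion: [pihuthu] → [phuthu]
  (3) Nasal Place Assimilation: no change — [phuthu]
  (4) Word-Final Devoicing: no change — [phuthu]
  (5) Glottal Epenthesis: no change — [phuthu]
/emuypos/:
  (1) Degemination: no change — [emuypos]
  (2) Medial Vowel Deletion: no change — [emuypos]
  (3) Nasal Place Assimilation: no change — [emuypos]
  (4) Word-Final Devoicing: no change — [emuypos]
  (5) Glottal Epenthesis: [emuypos] → [hemuypos]
/egilowib/:
  (1) Degemination: no change — [egilowib]
  (2) Medial Vowel Deletion: [egilowib] → [eglowb]
  (3) Nasal Place Assimilation: no change — [eglowb]
  (4) Word-Final Devoicing: [eglowb] → [eglowp]
  (5) Glottal Epenthesis: [eglowp] → [heglowp]

[phuthu], [hemuypos], [heglowp]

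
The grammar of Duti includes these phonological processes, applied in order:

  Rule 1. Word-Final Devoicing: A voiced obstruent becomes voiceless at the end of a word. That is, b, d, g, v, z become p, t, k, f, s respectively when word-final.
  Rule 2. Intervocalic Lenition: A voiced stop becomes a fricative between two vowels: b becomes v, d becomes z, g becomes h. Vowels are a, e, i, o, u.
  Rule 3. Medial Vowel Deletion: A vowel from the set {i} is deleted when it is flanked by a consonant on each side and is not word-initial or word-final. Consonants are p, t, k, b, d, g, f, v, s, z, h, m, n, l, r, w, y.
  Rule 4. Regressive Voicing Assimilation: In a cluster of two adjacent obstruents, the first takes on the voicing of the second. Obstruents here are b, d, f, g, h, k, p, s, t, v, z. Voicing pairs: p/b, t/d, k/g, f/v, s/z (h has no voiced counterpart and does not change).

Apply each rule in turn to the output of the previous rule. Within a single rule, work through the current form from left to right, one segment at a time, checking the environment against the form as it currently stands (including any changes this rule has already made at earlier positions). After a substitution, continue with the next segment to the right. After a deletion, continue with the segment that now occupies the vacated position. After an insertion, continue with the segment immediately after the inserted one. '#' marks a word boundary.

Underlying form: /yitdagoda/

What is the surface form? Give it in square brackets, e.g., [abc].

Rule 1 Word-Final Devoicing: no change — [yitdagoda]
Rule 2 Intervocalic Lenition: [yitdagoda] → [yitdahoza]
Rule 3 Medial Vowel Deletion: [yitdahoza] → [ytdahoza]
Rule 4 Regressive Voicing Assimilation: [ytdahoza] → [yddahoza]

[yddahoza]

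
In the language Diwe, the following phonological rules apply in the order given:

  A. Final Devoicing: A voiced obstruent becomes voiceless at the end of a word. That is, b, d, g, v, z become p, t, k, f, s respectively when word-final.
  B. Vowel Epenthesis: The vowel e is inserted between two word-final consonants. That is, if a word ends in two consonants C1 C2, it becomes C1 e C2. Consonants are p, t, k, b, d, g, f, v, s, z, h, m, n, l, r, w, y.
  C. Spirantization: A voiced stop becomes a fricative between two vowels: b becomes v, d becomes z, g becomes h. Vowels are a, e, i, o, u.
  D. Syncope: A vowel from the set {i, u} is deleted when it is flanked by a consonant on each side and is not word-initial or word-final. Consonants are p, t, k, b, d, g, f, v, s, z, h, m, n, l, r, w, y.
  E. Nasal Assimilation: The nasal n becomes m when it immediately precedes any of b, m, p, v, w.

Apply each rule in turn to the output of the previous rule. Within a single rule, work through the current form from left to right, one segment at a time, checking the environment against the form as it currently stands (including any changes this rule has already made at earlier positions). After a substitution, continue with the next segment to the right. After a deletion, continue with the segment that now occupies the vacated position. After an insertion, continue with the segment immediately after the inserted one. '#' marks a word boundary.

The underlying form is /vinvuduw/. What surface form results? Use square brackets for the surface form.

[vmvzw]

A Final Devoicing: no change — [vinvuduw]
B Vowel Epenthesis: no change — [vinvuduw]
C Spirantization: [vinvuduw] → [vinvuzuw]
D Syncope: [vinvuzuw] → [vnvzw]
E Nasal Assimilation: [vnvzw] → [vmvzw]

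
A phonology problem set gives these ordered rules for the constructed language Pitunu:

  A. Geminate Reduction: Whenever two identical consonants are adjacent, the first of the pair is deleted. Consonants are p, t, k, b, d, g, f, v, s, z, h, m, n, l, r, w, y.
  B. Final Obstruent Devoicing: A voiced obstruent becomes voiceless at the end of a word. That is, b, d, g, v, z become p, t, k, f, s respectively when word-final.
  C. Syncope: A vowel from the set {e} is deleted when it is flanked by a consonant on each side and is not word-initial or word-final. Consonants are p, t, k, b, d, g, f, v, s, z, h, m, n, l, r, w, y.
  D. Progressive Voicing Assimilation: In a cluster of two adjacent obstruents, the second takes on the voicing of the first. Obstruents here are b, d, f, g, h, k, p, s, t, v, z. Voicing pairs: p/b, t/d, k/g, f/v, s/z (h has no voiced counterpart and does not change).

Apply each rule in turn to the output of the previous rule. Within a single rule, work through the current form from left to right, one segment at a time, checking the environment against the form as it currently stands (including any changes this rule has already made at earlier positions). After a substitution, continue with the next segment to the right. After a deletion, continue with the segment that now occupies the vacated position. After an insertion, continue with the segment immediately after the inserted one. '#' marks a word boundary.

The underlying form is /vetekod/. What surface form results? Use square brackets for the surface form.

[vdgot]

A Geminate Reduction: no change — [vetekod]
B Final Obstruent Devoicing: [vetekod] → [vetekot]
C Syncope: [vetekot] → [vtkot]
D Progressive Voicing Assimilation: [vtkot] → [vdgot]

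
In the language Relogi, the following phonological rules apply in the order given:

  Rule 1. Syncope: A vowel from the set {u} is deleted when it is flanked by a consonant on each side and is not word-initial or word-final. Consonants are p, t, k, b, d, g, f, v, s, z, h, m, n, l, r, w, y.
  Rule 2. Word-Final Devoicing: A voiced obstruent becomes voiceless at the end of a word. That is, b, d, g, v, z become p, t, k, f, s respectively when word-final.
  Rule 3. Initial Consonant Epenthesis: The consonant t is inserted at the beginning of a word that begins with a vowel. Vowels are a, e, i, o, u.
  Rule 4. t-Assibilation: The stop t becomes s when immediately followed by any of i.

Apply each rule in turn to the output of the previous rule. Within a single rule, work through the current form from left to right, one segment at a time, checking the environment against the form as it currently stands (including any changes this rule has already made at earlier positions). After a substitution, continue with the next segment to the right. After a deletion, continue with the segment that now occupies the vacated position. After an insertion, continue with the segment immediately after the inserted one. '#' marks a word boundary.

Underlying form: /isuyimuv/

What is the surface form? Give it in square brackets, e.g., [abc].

[sisyimf]

Rule 1 Syncope: [isuyimuv] → [isyimv]
Rule 2 Word-Final Devoicing: [isyimv] → [isyimf]
Rule 3 Initial Consonant Epenthesis: [isyimf] → [tisyimf]
Rule 4 t-Assibilation: [tisyimf] → [sisyimf]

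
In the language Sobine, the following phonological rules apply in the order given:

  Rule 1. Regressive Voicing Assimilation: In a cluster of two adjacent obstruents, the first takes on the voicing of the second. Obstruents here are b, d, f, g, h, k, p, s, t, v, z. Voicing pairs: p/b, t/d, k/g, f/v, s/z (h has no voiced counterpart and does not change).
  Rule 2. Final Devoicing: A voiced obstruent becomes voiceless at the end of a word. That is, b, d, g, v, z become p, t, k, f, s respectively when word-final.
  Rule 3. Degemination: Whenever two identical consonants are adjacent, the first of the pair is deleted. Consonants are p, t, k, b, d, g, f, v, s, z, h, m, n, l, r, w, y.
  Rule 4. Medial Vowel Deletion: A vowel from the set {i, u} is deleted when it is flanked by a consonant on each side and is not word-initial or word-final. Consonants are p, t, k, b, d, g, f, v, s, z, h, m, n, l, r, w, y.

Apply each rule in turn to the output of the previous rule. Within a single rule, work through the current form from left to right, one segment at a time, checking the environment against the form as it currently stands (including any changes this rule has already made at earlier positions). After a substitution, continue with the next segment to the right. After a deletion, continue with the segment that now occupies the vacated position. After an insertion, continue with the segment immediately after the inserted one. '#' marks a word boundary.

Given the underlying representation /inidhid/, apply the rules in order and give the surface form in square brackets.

Rule 1 Regressive Voicing Assimilation: [inidhid] → [inithid]
Rule 2 Final Devoicing: [inithid] → [inithit]
Rule 3 Degemination: no change — [inithit]
Rule 4 Medial Vowel Deletion: [inithit] → [intht]

[intht]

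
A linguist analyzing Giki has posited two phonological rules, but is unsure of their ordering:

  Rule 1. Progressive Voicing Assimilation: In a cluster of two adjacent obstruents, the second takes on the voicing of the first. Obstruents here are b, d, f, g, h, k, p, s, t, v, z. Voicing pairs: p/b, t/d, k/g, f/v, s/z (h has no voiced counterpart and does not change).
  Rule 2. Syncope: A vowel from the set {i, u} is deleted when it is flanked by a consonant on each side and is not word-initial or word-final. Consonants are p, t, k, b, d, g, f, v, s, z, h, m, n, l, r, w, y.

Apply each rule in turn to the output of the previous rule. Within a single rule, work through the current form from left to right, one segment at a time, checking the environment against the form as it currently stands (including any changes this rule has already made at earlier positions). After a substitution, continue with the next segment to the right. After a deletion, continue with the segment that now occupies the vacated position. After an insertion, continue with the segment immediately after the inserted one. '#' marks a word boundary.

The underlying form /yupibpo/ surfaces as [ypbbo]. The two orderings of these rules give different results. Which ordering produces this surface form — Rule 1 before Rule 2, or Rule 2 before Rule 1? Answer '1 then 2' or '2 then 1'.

Order 1 then 2:
  1 Progressive Voicing Assimilation: [yupibpo] → [yupibbo]
  2 Syncope: [yupibbo] → [ypbbo]
  result: [ypbbo]
Order 2 then 1:
  2 Syncope: [yupibpo] → [ypbpo]
  1 Progressive Voicing Assimilation: [ypbpo] → [ypppo]
  result: [ypppo]

1 then 2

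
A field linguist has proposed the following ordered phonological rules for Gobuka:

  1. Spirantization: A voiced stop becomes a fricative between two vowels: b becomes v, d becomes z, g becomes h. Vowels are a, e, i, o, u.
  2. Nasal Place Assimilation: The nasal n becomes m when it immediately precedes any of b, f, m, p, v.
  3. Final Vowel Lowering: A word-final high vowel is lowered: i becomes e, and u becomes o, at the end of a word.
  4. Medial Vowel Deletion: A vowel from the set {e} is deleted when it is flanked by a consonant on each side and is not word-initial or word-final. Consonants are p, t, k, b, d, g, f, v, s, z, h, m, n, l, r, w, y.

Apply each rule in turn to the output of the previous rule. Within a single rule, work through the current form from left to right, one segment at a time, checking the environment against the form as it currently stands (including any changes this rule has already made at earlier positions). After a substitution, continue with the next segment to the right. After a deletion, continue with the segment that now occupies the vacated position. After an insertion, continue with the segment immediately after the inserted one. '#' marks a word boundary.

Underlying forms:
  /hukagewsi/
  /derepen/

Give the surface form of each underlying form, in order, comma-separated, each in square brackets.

[hukahwse], [drpn]

/hukagewsi/:
  1 Spirantization: [hukagewsi] → [hukahewsi]
  2 Nasal Place Assimilation: no change — [hukahewsi]
  3 Final Vowel Lowering: [hukahewsi] → [hukahewse]
  4 Medial Vowel Deletion: [hukahewse] → [hukahwse]
/derepen/:
  1 Spirantization: no change — [derepen]
  2 Nasal Place Assimilation: no change — [derepen]
  3 Final Vowel Lowering: no change — [derepen]
  4 Medial Vowel Deletion: [derepen] → [drpn]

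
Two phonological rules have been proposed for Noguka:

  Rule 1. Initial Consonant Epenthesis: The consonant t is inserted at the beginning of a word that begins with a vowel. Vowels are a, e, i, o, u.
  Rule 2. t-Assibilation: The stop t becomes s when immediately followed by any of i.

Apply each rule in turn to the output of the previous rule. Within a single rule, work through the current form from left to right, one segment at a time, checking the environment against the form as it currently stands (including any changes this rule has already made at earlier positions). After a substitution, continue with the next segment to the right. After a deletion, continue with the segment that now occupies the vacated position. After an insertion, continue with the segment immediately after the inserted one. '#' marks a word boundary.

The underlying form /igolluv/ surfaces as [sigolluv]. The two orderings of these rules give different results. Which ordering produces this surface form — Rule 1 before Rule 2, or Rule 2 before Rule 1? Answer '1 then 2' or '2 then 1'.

Order 1 then 2:
  1 Initial Consonant Epenthesis: [igolluv] → [tigolluv]
  2 t-Assibilation: [tigolluv] → [sigolluv]
  result: [sigolluv]
Order 2 then 1:
  2 t-Assibilation: no change — [igolluv]
  1 Initial Consonant Epenthesis: [igolluv] → [tigolluv]
  result: [tigolluv]

1 then 2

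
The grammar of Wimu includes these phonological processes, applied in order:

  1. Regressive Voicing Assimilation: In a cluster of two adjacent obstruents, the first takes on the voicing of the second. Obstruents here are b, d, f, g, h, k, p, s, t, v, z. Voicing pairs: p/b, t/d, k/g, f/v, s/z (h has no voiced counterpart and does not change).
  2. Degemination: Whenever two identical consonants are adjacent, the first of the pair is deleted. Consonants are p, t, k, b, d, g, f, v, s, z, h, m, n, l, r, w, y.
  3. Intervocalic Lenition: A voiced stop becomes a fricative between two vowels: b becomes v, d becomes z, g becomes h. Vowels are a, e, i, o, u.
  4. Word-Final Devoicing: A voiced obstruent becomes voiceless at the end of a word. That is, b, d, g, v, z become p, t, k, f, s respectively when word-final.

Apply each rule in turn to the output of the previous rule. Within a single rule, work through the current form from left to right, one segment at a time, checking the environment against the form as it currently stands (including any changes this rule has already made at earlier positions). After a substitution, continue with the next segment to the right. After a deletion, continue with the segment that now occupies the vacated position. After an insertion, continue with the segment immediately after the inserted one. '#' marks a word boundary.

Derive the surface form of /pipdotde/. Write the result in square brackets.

1 Regressive Voicing Assimilation: [pipdotde] → [pibdodde]
2 Degemination: [pibdodde] → [pibdode]
3 Intervocalic Lenition: [pibdode] → [pibdoze]
4 Word-Final Devoicing: no change — [pibdoze]

[pibdoze]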